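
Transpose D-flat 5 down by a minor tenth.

Counting three letter names plus an octave down from D lands on B.
A minor tenth is 15 semitones; 15 semitones down from Db5 gives Bb3.

B-flat 3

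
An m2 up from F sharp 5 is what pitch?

G 5

Counting two letter names up from F lands on G.
A minor second spans 1 semitone, so from F#5 the target pitch is G5.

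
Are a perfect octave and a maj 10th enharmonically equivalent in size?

A perfect octave is 12 semitones but a major tenth is 16 semitones — different sizes.

No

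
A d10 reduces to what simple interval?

Take out an octave (7 from the number): 10 − 7 = 3.
So a diminished tenth is an octave plus a diminished third. The quality is unchanged.

d3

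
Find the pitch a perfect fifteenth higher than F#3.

The letter stays F (same as the start), shifted two octaves up.
A perfect fifteenth is 24 semitones; 24 semitones up from F#3 gives F#5.

F#5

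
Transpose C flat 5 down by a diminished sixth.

Six letter names down from C: E.
A diminished sixth is 7 semitones; 7 semitones down from Cb5 gives E4.

E 4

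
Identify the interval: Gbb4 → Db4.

diminished fourth

Descending from Gbb4 to Db4 is the same interval as ascending Db4 to Gbb4.
D to G spans four letter names (D-E-F-G): a fourth.
Db4 to Gbb4 spans 4 semitones — one semitone narrower than the perfect fourth (5) — giving a diminished fourth.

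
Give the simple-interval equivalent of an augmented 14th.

augmented seventh

Subtracting seven from the interval number removes an octave: 14 − 7 = 7.
Quality carries through unchanged, so the simple form is an augmented seventh.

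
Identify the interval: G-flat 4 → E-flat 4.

Descending from Gb4 to Eb4 is the same interval as ascending Eb4 to Gb4.
E to G spans three letter names (E-F-G) — that makes it a third of some quality.
Eb4 to Gb4 is 3 semitones, a half step short of the major third (4), so this is minor.

m3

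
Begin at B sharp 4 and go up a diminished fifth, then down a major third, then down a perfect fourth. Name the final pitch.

A 4

Up a diminished fifth from B#4: F#5 (6 semitones up).
Down a major third from F#5: D5 (4 semitones down).
D5 down a perfect fourth → A4 (5 semitones).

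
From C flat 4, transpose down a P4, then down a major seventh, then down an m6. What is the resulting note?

Cb4 down a perfect fourth → Gb3 (5 semitones).
Gb3 down a major seventh → Abb2 (11 semitones).
Abb2 down a minor sixth → Cb2 (8 semitones).

C flat 2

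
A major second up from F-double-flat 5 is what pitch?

Two letter names up from F: G.
A major second spans 2 semitones, so from Fbb5 the target pitch is Gbb5.

G-double-flat 5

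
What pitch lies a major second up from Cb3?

Db3

The second takes the letter from C up to D.
A major second spans 2 semitones, so from Cb3 the target pitch is Db3.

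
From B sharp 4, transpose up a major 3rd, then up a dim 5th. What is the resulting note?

B#4 up a major third → D##5 (4 semitones).
D##5 up a diminished fifth → A#5 (6 semitones).

A sharp 5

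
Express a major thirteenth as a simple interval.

major 6th

Subtracting seven from the interval number removes an octave: 13 − 7 = 6.
Quality carries through unchanged, so the simple form is a major sixth.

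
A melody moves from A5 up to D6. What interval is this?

perfect 4th

A to D spans four letter names (A-B-C-D), so the interval is some kind of fourth.
A5 to D6 is 5 semitones, matching the perfect fourth exactly, so the quality is perfect.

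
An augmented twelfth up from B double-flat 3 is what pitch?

F 5

The twelfth's letter: B up five letter names plus an octave → F.
Moving 20 semitones up from Bbb3 (the size of an augmented twelfth) reaches F5.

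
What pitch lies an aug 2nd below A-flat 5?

The second takes the letter from A down to G.
An augmented second spans 3 semitones, so from Ab5 the target pitch is Gbb5.

G-double-flat 5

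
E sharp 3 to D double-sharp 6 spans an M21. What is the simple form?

Take out 2 octaves (14 from the number): 21 − 14 = 7.
So a major twenty-first is 2 octaves plus a major seventh. The quality is unchanged.

major 7th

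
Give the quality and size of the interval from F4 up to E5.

major seventh

F to E spans seven letter names (F-G-A-B-C-D-E): a seventh.
The major seventh spans 11 semitones, and F4 to E5 is exactly 11 semitones — so this is a major seventh.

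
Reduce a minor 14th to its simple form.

minor 7th

Take out an octave (7 from the number): 14 − 7 = 7.
So a minor fourteenth is an octave plus a minor seventh. The quality is unchanged.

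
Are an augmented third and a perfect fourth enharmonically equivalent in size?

An augmented third = 5 semitones = a perfect fourth; enharmonically equal.

Yes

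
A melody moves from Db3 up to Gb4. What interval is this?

perfect 11th

D to G spans four letter names (D-E-F-G), plus an octave — that makes it an eleventh of some quality.
Db3 to Gb4 is 17 semitones, matching the perfect eleventh exactly, so the quality is perfect.
(Equivalently, a compound perfect fourth: a perfect fourth plus an octave.)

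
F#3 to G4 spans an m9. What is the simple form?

Each octave removed subtracts seven from the number: 9 − 7 = 2.
Quality carries through unchanged, so the simple form is a minor second.

minor 2nd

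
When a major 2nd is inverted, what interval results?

The rule of nine gives the new number: 9 − 2 = 7, so a second becomes a seventh.
Quality inverts too: major becomes minor. That makes the inversion a minor seventh.

m7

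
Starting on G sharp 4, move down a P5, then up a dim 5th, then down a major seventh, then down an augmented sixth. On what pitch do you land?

C double-flat 3

Down a perfect fifth from G#4: C#4 (7 semitones down).
C#4 up a diminished fifth → G4 (6 semitones).
Down a major seventh from G4: Ab3 (11 semitones down).
An augmented sixth down from Ab3 is Cbb3.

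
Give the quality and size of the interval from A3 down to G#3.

Descending from A3 to G#3 is the same interval as ascending G#3 to A3.
G to A spans two letter names (G-A), so the interval is some kind of second.
G#3 to A3 is 1 semitone, a half step short of the major second (2), so this is minor.

m2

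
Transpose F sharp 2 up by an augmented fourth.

Four letter names up from F: B.
Moving 6 semitones up from F#2 (the size of an augmented fourth) reaches B#2.

B sharp 2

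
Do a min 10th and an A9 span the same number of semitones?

A minor tenth spans 15 semitones, and an augmented ninth also spans 15 semitones — they're enharmonic.

Yes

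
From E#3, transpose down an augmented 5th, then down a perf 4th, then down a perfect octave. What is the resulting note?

E1

An augmented fifth down from E#3 is A2.
A perfect fourth down from A2 is E2.
E2 down a perfect octave → E1 (12 semitones).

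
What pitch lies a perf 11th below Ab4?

Eb3

Four letters down from A (plus an octave) reaches E.
A perfect eleventh is 17 semitones; 17 semitones down from Ab4 gives Eb3.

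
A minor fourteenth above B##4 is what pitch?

A##6

Seven letters up from B (plus an octave) reaches A.
A minor fourteenth is 22 semitones; 22 semitones up from B##4 gives A##6.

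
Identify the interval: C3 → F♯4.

augmented eleventh

C to F spans four letter names (C-D-E-F), plus an octave — that makes it an eleventh of some quality.
A perfect eleventh would be 17 semitones; C3 to F#4 is 18, one semitone wider, so the interval is augmented.
(Equivalently, a compound augmented fourth: an augmented fourth plus an octave.)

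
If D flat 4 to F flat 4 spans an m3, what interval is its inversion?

major sixth

The rule of nine gives the new number: 9 − 3 = 6, so a third becomes a sixth.
The quality also flips — minor becomes major — giving a major sixth.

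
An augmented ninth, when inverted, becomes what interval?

diminished 7th

First reduce the compound augmented ninth to its simple form, an augmented second.
Interval numbers invert to sum to nine: 2 + 7 = 9, so a second inverts to a seventh.
Quality inverts too: augmented becomes diminished. That makes the inversion a diminished seventh.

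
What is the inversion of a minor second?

Interval numbers invert to sum to nine: 2 + 7 = 9, so a second inverts to a seventh.
And minor becomes major under inversion, so we get a major seventh.

M7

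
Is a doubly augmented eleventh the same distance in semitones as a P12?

Yes

A doubly augmented eleventh spans 19 semitones, and a perfect twelfth also spans 19 semitones — they're enharmonic.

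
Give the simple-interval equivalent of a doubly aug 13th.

Take out an octave (7 from the number): 13 − 7 = 6.
Quality carries through unchanged, so the simple form is a doubly augmented sixth.

AA6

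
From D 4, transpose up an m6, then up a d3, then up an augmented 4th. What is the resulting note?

A minor sixth up from D4 is Bb4.
Bb4 up a diminished third → Dbb5 (2 semitones).
Dbb5 up an augmented fourth → Gb5 (6 semitones).

G flat 5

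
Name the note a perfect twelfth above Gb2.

Counting five letter names plus an octave up from G lands on D.
Moving 19 semitones up from Gb2 (the size of a perfect twelfth) reaches Db4.

Db4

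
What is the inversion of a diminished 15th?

augmented unison

First reduce the compound diminished fifteenth to its simple form, a diminished octave.
Interval numbers invert to sum to nine: 8 + 1 = 9, so an octave inverts to a unison.
The quality also flips — diminished becomes augmented — giving an augmented unison.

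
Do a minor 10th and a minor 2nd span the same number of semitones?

No

15 semitones (minor tenth) vs 1 semitone (minor second): not equal.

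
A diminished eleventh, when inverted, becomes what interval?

First reduce the compound diminished eleventh to its simple form, a diminished fourth.
The rule of nine gives the new number: 9 − 4 = 5, so a fourth becomes a fifth.
Quality inverts too: diminished becomes augmented. That makes the inversion an augmented fifth.

augmented fifth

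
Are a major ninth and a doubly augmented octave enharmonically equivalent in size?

A major ninth spans 14 semitones, and a doubly augmented octave also spans 14 semitones — they're enharmonic.

Yes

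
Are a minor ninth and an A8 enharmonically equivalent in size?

Both span 13 semitones: a minor ninth and an augmented octave are the same chromatic distance.

Yes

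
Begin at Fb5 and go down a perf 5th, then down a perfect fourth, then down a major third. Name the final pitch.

Dbb4

Fb5 down a perfect fifth → Bbb4 (7 semitones).
Down a perfect fourth from Bbb4: Fb4 (5 semitones down).
Down a major third from Fb4: Dbb4 (4 semitones down).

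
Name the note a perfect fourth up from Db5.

The fourth takes the letter from D up to G.
Moving 5 semitones up from Db5 (the size of a perfect fourth) reaches Gb5.

Gb5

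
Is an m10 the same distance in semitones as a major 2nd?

15 semitones (minor tenth) vs 2 semitones (major second): not equal.

No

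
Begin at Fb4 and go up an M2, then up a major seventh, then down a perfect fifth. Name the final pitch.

Fb4 up a major second → Gb4 (2 semitones).
Gb4 up a major seventh → F5 (11 semitones).
F5 down a perfect fifth → Bb4 (7 semitones).

Bb4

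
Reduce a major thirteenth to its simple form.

Each octave removed subtracts seven from the number: 13 − 7 = 6.
So a major thirteenth is an octave plus a major sixth. The quality is unchanged.

M6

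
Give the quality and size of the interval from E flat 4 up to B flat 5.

E to B spans five letter names (E-F-G-A-B), plus an octave — that makes it a twelfth of some quality.
Counting semitones, Eb4→Bb5 is 19, which is the perfect twelfth.
(Equivalently, a compound perfect fifth: a perfect fifth plus an octave.)

P12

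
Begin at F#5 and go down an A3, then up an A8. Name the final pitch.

D6

F#5 down an augmented third → Db5 (5 semitones).
Db5 up an augmented octave → D6 (13 semitones).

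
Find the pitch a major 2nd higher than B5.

Counting two letter names up from B lands on C.
Moving 2 semitones up from B5 (the size of a major second) reaches C#6.

C#6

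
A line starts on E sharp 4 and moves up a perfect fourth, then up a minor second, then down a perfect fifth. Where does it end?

E 4

Up a perfect fourth from E#4: A#4 (5 semitones up).
A minor second up from A#4 is B4.
Down a perfect fifth from B4: E4 (7 semitones down).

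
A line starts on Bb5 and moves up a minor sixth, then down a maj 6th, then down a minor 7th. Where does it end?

A minor sixth up from Bb5 is Gb6.
Gb6 down a major sixth → Bbb5 (9 semitones).
Bbb5 down a minor seventh → Cb5 (10 semitones).

Cb5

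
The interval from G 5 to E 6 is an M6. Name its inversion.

Interval numbers invert to sum to nine: 6 + 3 = 9, so a sixth inverts to a third.
The quality also flips — major becomes minor — giving a minor third.

minor 3rd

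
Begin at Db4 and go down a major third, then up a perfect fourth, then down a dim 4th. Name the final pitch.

A major third down from Db4 is Bbb3.
A perfect fourth up from Bbb3 is Ebb4.
A diminished fourth down from Ebb4 is Bb3.

Bb3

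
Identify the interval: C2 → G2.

C to G spans five letter names (C-D-E-F-G), so the interval is some kind of fifth.
C2 to G2 is 7 semitones, matching the perfect fifth exactly, so the quality is perfect.

perfect 5th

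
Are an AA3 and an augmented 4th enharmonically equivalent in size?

A doubly augmented third = 6 semitones = an augmented fourth; enharmonically equal.

Yes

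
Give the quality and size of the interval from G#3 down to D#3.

Descending from G#3 to D#3 is the same interval as ascending D#3 to G#3.
D to G spans four letter names (D-E-F-G), so the interval is some kind of fourth.
The perfect fourth spans 5 semitones, and D#3 to G#3 is exactly 5 semitones — so this is a perfect fourth.

perfect fourth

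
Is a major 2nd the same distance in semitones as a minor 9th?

No

2 semitones (major second) vs 13 semitones (minor ninth): not equal.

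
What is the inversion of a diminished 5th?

The rule of nine gives the new number: 9 − 5 = 4, so a fifth becomes a fourth.
The quality also flips — diminished becomes augmented — giving an augmented fourth.

A4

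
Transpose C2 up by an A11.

Counting four letter names plus an octave up from C lands on F.
An augmented eleventh is 18 semitones; 18 semitones up from C2 gives F#3.

F#3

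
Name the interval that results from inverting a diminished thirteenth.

augmented 3rd

First reduce the compound diminished thirteenth to its simple form, a diminished sixth.
Interval numbers invert to sum to nine: 6 + 3 = 9, so a sixth inverts to a third.
Quality inverts too: diminished becomes augmented. That makes the inversion an augmented third.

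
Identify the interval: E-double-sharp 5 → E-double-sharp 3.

Descending from E##5 to E##3 is the same interval as ascending E##3 to E##5.
E to E is the same letter name, plus 2 octaves — that makes it a fifteenth of some quality.
Counting semitones, E##3→E##5 is 24, which is the perfect fifteenth.
(Equivalently, a compound perfect octave: a perfect octave plus an octave.)

P15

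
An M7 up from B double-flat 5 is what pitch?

Counting seven letter names up from B lands on A.
Moving 11 semitones up from Bbb5 (the size of a major seventh) reaches Ab6.

A flat 6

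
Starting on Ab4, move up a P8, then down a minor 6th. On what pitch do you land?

C5

Ab4 up a perfect octave → Ab5 (12 semitones).
A minor sixth down from Ab5 is C5.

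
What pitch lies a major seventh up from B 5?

Counting seven letter names up from B lands on A.
Moving 11 semitones up from B5 (the size of a major seventh) reaches A#6.

A-sharp 6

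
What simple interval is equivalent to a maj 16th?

major 2nd

Take out 2 octaves (14 from the number): 16 − 14 = 2.
So a major sixteenth is 2 octaves plus a major second. The quality is unchanged.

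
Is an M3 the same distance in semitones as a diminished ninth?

No

4 semitones (major third) vs 12 semitones (diminished ninth): not equal.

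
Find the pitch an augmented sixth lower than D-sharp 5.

Six letter names down from D: F.
Moving 10 semitones down from D#5 (the size of an augmented sixth) reaches F4.

F 4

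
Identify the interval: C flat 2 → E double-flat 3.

minor tenth

C to E spans three letter names (C-D-E), plus an octave, so the interval is some kind of tenth.
At 15 semitones, Cb2→Ebb3 falls one short of a major tenth: minor.
(Equivalently, a compound minor third: a minor third plus an octave.)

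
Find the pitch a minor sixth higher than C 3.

A flat 3

The sixth takes the letter from C up to A.
A minor sixth is 8 semitones; 8 semitones up from C3 gives Ab3.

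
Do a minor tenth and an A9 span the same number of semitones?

A minor tenth spans 15 semitones, and an augmented ninth also spans 15 semitones — they're enharmonic.

Yes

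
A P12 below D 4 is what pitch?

Five letters down from D (plus an octave) reaches G.
A perfect twelfth is 19 semitones; 19 semitones down from D4 gives G2.

G 2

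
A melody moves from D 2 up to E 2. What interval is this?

major 2nd

D to E spans two letter names (D-E) — that makes it a second of some quality.
The major second spans 2 semitones, and D2 to E2 is exactly 2 semitones — so this is a major second.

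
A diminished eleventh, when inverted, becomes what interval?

First reduce the compound diminished eleventh to its simple form, a diminished fourth.
Inverted interval numbers add to nine, so a fourth pairs with a fifth (4 + 5 = 9).
Quality inverts too: diminished becomes augmented. That makes the inversion an augmented fifth.

augmented 5th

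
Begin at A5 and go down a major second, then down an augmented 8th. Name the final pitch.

Gb4

A5 down a major second → G5 (2 semitones).
An augmented octave down from G5 is Gb4.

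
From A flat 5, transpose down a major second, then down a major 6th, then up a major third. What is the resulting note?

A major second down from Ab5 is Gb5.
Down a major sixth from Gb5: Bbb4 (9 semitones down).
Bbb4 up a major third → Db5 (4 semitones).

D flat 5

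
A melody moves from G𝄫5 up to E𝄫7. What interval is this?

G to E spans six letter names (G-A-B-C-D-E), plus an octave, so the interval is some kind of thirteenth.
Counting semitones, Gbb5→Ebb7 is 21, which is the major thirteenth.
(Equivalently, a compound major sixth: a major sixth plus an octave.)

major thirteenth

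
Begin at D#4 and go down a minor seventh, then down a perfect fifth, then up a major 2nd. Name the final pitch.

B#2

A minor seventh down from D#4 is E#3.
A perfect fifth down from E#3 is A#2.
A#2 up a major second → B#2 (2 semitones).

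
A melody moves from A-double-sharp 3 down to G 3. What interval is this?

AA2

Descending from A##3 to G3 is the same interval as ascending G3 to A##3.
G to A spans two letter names (G-A), so the interval is some kind of second.
G3 to A##3 spans 4 semitones — two semitones wider than the major second (2) — giving a doubly augmented second.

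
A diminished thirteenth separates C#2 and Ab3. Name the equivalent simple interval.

diminished sixth

Subtracting seven from the interval number removes an octave: 13 − 7 = 6.
So a diminished thirteenth is an octave plus a diminished sixth. The quality is unchanged.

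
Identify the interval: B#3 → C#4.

minor 2nd

B to C spans two letter names (B-C): a second.
A major second would be 2 semitones, but B#3 to C#4 is 1 — one semitone narrower, making it a minor second.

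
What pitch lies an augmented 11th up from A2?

Counting four letter names plus an octave up from A lands on D.
Moving 18 semitones up from A2 (the size of an augmented eleventh) reaches D#4.

D#4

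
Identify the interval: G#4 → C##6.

augmented eleventh

G to C spans four letter names (G-A-B-C), plus an octave: an eleventh.
A perfect eleventh would be 17 semitones; G#4 to C##6 is 18, one semitone wider, so the interval is augmented.
(Equivalently, a compound augmented fourth: an augmented fourth plus an octave.)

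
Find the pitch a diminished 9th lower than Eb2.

The ninth's letter: E down two letter names plus an octave → D.
A diminished ninth spans 12 semitones, so from Eb2 the target pitch is D#1.

D#1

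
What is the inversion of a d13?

A3

First reduce the compound diminished thirteenth to its simple form, a diminished sixth.
The rule of nine gives the new number: 9 − 6 = 3, so a sixth becomes a third.
And diminished becomes augmented under inversion, so we get an augmented third.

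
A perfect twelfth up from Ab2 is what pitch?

Eb4

The twelfth's letter: A up five letter names plus an octave → E.
A perfect twelfth spans 19 semitones, so from Ab2 the target pitch is Eb4.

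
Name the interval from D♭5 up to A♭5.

D to A spans five letter names (D-E-F-G-A), so the interval is some kind of fifth.
Counting semitones, Db5→Ab5 is 7, which is the perfect fifth.

P5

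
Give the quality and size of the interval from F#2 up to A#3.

major 10th

F to A spans three letter names (F-G-A), plus an octave: a tenth.
The major tenth spans 16 semitones, and F#2 to A#3 is exactly 16 semitones — so this is a major tenth.
(Equivalently, a compound major third: a major third plus an octave.)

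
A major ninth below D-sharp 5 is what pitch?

Counting two letter names plus an octave down from D lands on C.
Moving 14 semitones down from D#5 (the size of a major ninth) reaches C#4.

C-sharp 4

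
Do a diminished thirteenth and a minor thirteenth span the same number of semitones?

A diminished thirteenth is 19 semitones but a minor thirteenth is 20 semitones — different sizes.

No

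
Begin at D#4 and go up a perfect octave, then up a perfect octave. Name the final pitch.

D#6

Up a perfect octave from D#4: D#5 (12 semitones up).
D#5 up a perfect octave → D#6 (12 semitones).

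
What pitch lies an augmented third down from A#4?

The third takes the letter from A down to F.
Moving 5 semitones down from A#4 (the size of an augmented third) reaches F4.

F4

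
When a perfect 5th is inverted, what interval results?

perfect 4th

The rule of nine gives the new number: 9 − 5 = 4, so a fifth becomes a fourth.
Quality inverts too: perfect stays perfect. That makes the inversion a perfect fourth.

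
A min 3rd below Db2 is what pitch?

Bb1

The third takes the letter from D down to B.
A minor third is 3 semitones; 3 semitones down from Db2 gives Bb1.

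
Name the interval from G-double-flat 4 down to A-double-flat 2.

Descending from Gbb4 to Abb2 is the same interval as ascending Abb2 to Gbb4.
A to G spans seven letter names (A-B-C-D-E-F-G), plus an octave — that makes it a fourteenth of some quality.
A major fourteenth would be 23 semitones, but Abb2 to Gbb4 is 22 — one semitone narrower, making it a minor fourteenth.
(Equivalently, a compound minor seventh: a minor seventh plus an octave.)

minor fourteenth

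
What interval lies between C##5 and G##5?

P5

C to G spans five letter names (C-D-E-F-G) — that makes it a fifth of some quality.
Counting semitones, C##5→G##5 is 7, which is the perfect fifth.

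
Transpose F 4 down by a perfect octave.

F 3

An octave keeps the letter name F, an octave down from F.
A perfect octave spans 12 semitones, so from F4 the target pitch is F3.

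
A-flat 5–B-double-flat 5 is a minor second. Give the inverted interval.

Inverted interval numbers add to nine, so a second pairs with a seventh (2 + 7 = 9).
The quality also flips — minor becomes major — giving a major seventh.

major seventh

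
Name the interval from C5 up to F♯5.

C to F spans four letter names (C-D-E-F) — that makes it a fourth of some quality.
C5 to F#5 spans 6 semitones — one semitone wider than the perfect fourth (5) — giving an augmented fourth.

augmented fourth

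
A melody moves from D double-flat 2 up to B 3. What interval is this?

doubly augmented thirteenth

D to B spans six letter names (D-E-F-G-A-B), plus an octave: a thirteenth.
A major thirteenth would be 21 semitones; Dbb2 to B3 is 23, two semitones wider, so the interval is doubly augmented.
(Equivalently, a compound doubly augmented sixth: a doubly augmented sixth plus an octave.)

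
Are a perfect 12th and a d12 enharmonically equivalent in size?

No

A perfect twelfth spans 19 semitones; a diminished twelfth spans 18 semitones. They differ by 1.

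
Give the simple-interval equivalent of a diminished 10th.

Subtracting seven from the interval number removes an octave: 10 − 7 = 3.
So a diminished tenth is an octave plus a diminished third. The quality is unchanged.

diminished third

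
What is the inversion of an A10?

diminished 6th

First reduce the compound augmented tenth to its simple form, an augmented third.
The rule of nine gives the new number: 9 − 3 = 6, so a third becomes a sixth.
Quality inverts too: augmented becomes diminished. That makes the inversion a diminished sixth.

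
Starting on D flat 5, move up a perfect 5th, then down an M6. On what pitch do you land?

Up a perfect fifth from Db5: Ab5 (7 semitones up).
Ab5 down a major sixth → Cb5 (9 semitones).

C flat 5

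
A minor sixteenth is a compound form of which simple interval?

minor second

Subtracting seven from the interval number removes an octave: 16 − 14 = 2.
That makes a minor sixteenth a compound minor second — 2 octaves plus a minor second.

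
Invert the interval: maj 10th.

m6

First reduce the compound major tenth to its simple form, a major third.
Inverted interval numbers add to nine, so a third pairs with a sixth (3 + 6 = 9).
The quality also flips — major becomes minor — giving a minor sixth.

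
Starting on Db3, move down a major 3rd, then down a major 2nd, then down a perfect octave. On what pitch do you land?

Down a major third from Db3: Bbb2 (4 semitones down).
Bbb2 down a major second → Abb2 (2 semitones).
A perfect octave down from Abb2 is Abb1.

Abb1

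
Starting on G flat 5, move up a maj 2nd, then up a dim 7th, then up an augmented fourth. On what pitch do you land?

C flat 7

Up a major second from Gb5: Ab5 (2 semitones up).
Ab5 up a diminished seventh → Gbb6 (9 semitones).
Up an augmented fourth from Gbb6: Cb7 (6 semitones up).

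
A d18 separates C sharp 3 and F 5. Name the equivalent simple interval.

diminished 4th

Each octave removed subtracts seven from the number: 18 − 14 = 4.
So a diminished eighteenth is 2 octaves plus a diminished fourth. The quality is unchanged.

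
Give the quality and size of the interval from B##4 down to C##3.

Descending from B##4 to C##3 is the same interval as ascending C##3 to B##4.
C to B spans seven letter names (C-D-E-F-G-A-B), plus an octave — that makes it a fourteenth of some quality.
The major fourteenth spans 23 semitones, and C##3 to B##4 is exactly 23 semitones — so this is a major fourteenth.
(Equivalently, a compound major seventh: a major seventh plus an octave.)

M14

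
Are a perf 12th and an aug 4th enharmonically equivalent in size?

19 semitones (perfect twelfth) vs 6 semitones (augmented fourth): not equal.

No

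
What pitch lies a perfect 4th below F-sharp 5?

Four letter names down from F: C.
A perfect fourth spans 5 semitones, so from F#5 the target pitch is C#5.

C-sharp 5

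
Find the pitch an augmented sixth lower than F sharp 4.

A flat 3

Counting six letter names down from F lands on A.
An augmented sixth is 10 semitones; 10 semitones down from F#4 gives Ab3.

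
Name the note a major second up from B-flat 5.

Two letter names up from B: C.
Moving 2 semitones up from Bb5 (the size of a major second) reaches C6.

C 6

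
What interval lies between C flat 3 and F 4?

C to F spans four letter names (C-D-E-F), plus an octave: an eleventh.
A perfect eleventh would be 17 semitones; Cb3 to F4 is 18, one semitone wider, so the interval is augmented.
(Equivalently, a compound augmented fourth: an augmented fourth plus an octave.)

A11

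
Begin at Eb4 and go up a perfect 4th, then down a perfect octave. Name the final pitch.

Ab3

Eb4 up a perfect fourth → Ab4 (5 semitones).
Ab4 down a perfect octave → Ab3 (12 semitones).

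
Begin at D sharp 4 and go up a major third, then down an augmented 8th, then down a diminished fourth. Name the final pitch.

C double-sharp 3

D#4 up a major third → F##4 (4 semitones).
An augmented octave down from F##4 is F#3.
Down a diminished fourth from F#3: C##3 (4 semitones down).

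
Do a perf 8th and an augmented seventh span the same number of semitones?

Yes

Both span 12 semitones: a perfect octave and an augmented seventh are the same chromatic distance.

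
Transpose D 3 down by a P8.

An octave keeps the letter name D, an octave down from D.
A perfect octave spans 12 semitones, so from D3 the target pitch is D2.

D 2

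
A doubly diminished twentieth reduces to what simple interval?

Subtracting seven from the interval number removes an octave: 20 − 14 = 6.
So a doubly diminished twentieth is 2 octaves plus a doubly diminished sixth. The quality is unchanged.

dd6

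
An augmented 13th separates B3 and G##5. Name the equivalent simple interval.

augmented 6th

Subtracting seven from the interval number removes an octave: 13 − 7 = 6.
That makes an augmented thirteenth a compound augmented sixth — an octave plus an augmented sixth.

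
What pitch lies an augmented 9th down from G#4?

F3

The ninth's letter: G down two letter names plus an octave → F.
An augmented ninth spans 15 semitones, so from G#4 the target pitch is F3.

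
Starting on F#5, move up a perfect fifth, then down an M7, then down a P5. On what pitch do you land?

Up a perfect fifth from F#5: C#6 (7 semitones up).
A major seventh down from C#6 is D5.
A perfect fifth down from D5 is G4.

G4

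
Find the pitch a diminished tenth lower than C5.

A#3

Counting three letter names plus an octave down from C lands on A.
A diminished tenth is 14 semitones; 14 semitones down from C5 gives A#3.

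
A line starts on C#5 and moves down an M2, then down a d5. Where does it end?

E#4

Down a major second from C#5: B4 (2 semitones down).
Down a diminished fifth from B4: E#4 (6 semitones down).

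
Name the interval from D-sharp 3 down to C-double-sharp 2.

Descending from D#3 to C##2 is the same interval as ascending C##2 to D#3.
C to D spans two letter names (C-D), plus an octave, so the interval is some kind of ninth.
C##2 to D#3 is 13 semitones, a half step short of the major ninth (14), so this is minor.
(Equivalently, a compound minor second: a minor second plus an octave.)

minor ninth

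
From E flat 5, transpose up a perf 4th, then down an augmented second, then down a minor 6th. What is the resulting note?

Up a perfect fourth from Eb5: Ab5 (5 semitones up).
Ab5 down an augmented second → Gbb5 (3 semitones).
A minor sixth down from Gbb5 is Bbb4.

B double-flat 4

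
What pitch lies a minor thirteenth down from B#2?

Six letters down from B (plus an octave) reaches D.
A minor thirteenth is 20 semitones; 20 semitones down from B#2 gives D##1.

D##1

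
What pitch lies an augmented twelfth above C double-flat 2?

Five letters up from C (plus an octave) reaches G.
Moving 20 semitones up from Cbb2 (the size of an augmented twelfth) reaches Gb3.

G flat 3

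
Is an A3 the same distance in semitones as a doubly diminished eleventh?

No

An augmented third spans 5 semitones; a doubly diminished eleventh spans 15 semitones. They differ by 10.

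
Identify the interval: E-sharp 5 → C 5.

Descending from E#5 to C5 is the same interval as ascending C5 to E#5.
C to E spans three letter names (C-D-E): a third.
C5 to E#5 spans 5 semitones — one semitone wider than the major third (4) — giving an augmented third.

augmented third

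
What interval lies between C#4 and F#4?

C to F spans four letter names (C-D-E-F), so the interval is some kind of fourth.
The perfect fourth spans 5 semitones, and C#4 to F#4 is exactly 5 semitones — so this is a perfect fourth.

perfect fourth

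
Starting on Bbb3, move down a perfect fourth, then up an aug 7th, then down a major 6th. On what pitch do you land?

G3

Bbb3 down a perfect fourth → Fb3 (5 semitones).
Fb3 up an augmented seventh → E4 (12 semitones).
A major sixth down from E4 is G3.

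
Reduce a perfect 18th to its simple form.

Take out 2 octaves (14 from the number): 18 − 14 = 4.
That makes a perfect eighteenth a compound perfect fourth — 2 octaves plus a perfect fourth.

perfect 4th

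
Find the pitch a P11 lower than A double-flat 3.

Counting four letter names plus an octave down from A lands on E.
A perfect eleventh spans 17 semitones, so from Abb3 the target pitch is Ebb2.

E double-flat 2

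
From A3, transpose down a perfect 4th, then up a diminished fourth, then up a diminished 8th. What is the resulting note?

A3 down a perfect fourth → E3 (5 semitones).
Up a diminished fourth from E3: Ab3 (4 semitones up).
Up a diminished octave from Ab3: Abb4 (11 semitones up).

Abb4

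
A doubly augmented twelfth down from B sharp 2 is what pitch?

Five letters down from B (plus an octave) reaches E.
Moving 21 semitones down from B#2 (the size of a doubly augmented twelfth) reaches Eb1.

E flat 1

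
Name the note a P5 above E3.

B3

The fifth takes the letter from E up to B.
Moving 7 semitones up from E3 (the size of a perfect fifth) reaches B3.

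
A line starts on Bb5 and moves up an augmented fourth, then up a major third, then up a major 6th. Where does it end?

E#7

Bb5 up an augmented fourth → E6 (6 semitones).
A major third up from E6 is G#6.
A major sixth up from G#6 is E#7.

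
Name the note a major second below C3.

Bb2

Two letter names down from C: B.
Moving 2 semitones down from C3 (the size of a major second) reaches Bb2.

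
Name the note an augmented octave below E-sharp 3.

E 2

An octave keeps the letter name E, an octave down from E.
An augmented octave spans 13 semitones, so from E#3 the target pitch is E2.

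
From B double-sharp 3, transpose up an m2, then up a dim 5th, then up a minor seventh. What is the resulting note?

B##3 up a minor second → C##4 (1 semitone).
Up a diminished fifth from C##4: G#4 (6 semitones up).
A minor seventh up from G#4 is F#5.

F sharp 5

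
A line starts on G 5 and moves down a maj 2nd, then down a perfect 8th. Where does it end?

F 4

G5 down a major second → F5 (2 semitones).
A perfect octave down from F5 is F4.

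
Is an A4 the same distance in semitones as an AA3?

An augmented fourth = 6 semitones = a doubly augmented third; enharmonically equal.

Yes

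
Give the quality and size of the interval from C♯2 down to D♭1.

Descending from C#2 to Db1 is the same interval as ascending Db1 to C#2.
D to C spans seven letter names (D-E-F-G-A-B-C) — that makes it a seventh of some quality.
Db1 to C#2 spans 12 semitones — one semitone wider than the major seventh (11) — giving an augmented seventh.

augmented 7th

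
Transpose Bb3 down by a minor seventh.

C3

Seven letter names down from B: C.
Moving 10 semitones down from Bb3 (the size of a minor seventh) reaches C3.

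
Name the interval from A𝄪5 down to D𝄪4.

Descending from A##5 to D##4 is the same interval as ascending D##4 to A##5.
D to A spans five letter names (D-E-F-G-A), plus an octave: a twelfth.
Counting semitones, D##4→A##5 is 19, which is the perfect twelfth.
(Equivalently, a compound perfect fifth: a perfect fifth plus an octave.)

perfect twelfth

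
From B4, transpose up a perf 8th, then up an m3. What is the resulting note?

D6

A perfect octave up from B4 is B5.
A minor third up from B5 is D6.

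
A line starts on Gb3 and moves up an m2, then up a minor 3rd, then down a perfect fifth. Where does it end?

Up a minor second from Gb3: Abb3 (1 semitone up).
Up a minor third from Abb3: Cbb4 (3 semitones up).
Cbb4 down a perfect fifth → Fbb3 (7 semitones).

Fbb3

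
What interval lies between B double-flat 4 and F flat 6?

B to F spans five letter names (B-C-D-E-F), plus an octave, so the interval is some kind of twelfth.
The perfect twelfth spans 19 semitones, and Bbb4 to Fb6 is exactly 19 semitones — so this is a perfect twelfth.
(Equivalently, a compound perfect fifth: a perfect fifth plus an octave.)

perfect twelfth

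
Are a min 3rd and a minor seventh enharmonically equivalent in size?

3 semitones (minor third) vs 10 semitones (minor seventh): not equal.

No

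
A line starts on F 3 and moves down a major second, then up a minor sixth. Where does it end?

C flat 4

F3 down a major second → Eb3 (2 semitones).
Up a minor sixth from Eb3: Cb4 (8 semitones up).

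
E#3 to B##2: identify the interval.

diminished 4th

Descending from E#3 to B##2 is the same interval as ascending B##2 to E#3.
B to E spans four letter names (B-C-D-E): a fourth.
B##2 to E#3 spans 4 semitones — one semitone narrower than the perfect fourth (5) — giving a diminished fourth.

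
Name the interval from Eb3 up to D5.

major fourteenth

E to D spans seven letter names (E-F-G-A-B-C-D), plus an octave — that makes it a fourteenth of some quality.
The major fourteenth spans 23 semitones, and Eb3 to D5 is exactly 23 semitones — so this is a major fourteenth.
(Equivalently, a compound major seventh: a major seventh plus an octave.)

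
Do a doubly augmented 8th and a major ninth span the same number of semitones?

Yes

A doubly augmented octave = 14 semitones = a major ninth; enharmonically equal.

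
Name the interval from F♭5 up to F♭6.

F to F is the same letter name, plus an octave, so the interval is some kind of octave.
Fb5 to Fb6 is 12 semitones, matching the perfect octave exactly, so the quality is perfect.

perfect 8th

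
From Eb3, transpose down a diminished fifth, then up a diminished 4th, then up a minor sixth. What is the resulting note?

Eb3 down a diminished fifth → A2 (6 semitones).
A diminished fourth up from A2 is Db3.
Up a minor sixth from Db3: Bbb3 (8 semitones up).

Bbb3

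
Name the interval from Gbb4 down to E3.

Descending from Gbb4 to E3 is the same interval as ascending E3 to Gbb4.
E to G spans three letter names (E-F-G), plus an octave — that makes it a tenth of some quality.
A major tenth would be 16 semitones; E3 to Gbb4 is 13, three semitones narrower, so the interval is doubly diminished.
(Equivalently, a compound doubly diminished third: a doubly diminished third plus an octave.)

doubly diminished 10th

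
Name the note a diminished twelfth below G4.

C#3

Five letters down from G (plus an octave) reaches C.
A diminished twelfth is 18 semitones; 18 semitones down from G4 gives C#3.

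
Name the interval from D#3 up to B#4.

major thirteenth

D to B spans six letter names (D-E-F-G-A-B), plus an octave: a thirteenth.
The major thirteenth spans 21 semitones, and D#3 to B#4 is exactly 21 semitones — so this is a major thirteenth.
(Equivalently, a compound major sixth: a major sixth plus an octave.)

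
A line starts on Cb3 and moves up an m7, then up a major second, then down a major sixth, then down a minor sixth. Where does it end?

Gb2

Up a minor seventh from Cb3: Bbb3 (10 semitones up).
A major second up from Bbb3 is Cb4.
A major sixth down from Cb4 is Ebb3.
Down a minor sixth from Ebb3: Gb2 (8 semitones down).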